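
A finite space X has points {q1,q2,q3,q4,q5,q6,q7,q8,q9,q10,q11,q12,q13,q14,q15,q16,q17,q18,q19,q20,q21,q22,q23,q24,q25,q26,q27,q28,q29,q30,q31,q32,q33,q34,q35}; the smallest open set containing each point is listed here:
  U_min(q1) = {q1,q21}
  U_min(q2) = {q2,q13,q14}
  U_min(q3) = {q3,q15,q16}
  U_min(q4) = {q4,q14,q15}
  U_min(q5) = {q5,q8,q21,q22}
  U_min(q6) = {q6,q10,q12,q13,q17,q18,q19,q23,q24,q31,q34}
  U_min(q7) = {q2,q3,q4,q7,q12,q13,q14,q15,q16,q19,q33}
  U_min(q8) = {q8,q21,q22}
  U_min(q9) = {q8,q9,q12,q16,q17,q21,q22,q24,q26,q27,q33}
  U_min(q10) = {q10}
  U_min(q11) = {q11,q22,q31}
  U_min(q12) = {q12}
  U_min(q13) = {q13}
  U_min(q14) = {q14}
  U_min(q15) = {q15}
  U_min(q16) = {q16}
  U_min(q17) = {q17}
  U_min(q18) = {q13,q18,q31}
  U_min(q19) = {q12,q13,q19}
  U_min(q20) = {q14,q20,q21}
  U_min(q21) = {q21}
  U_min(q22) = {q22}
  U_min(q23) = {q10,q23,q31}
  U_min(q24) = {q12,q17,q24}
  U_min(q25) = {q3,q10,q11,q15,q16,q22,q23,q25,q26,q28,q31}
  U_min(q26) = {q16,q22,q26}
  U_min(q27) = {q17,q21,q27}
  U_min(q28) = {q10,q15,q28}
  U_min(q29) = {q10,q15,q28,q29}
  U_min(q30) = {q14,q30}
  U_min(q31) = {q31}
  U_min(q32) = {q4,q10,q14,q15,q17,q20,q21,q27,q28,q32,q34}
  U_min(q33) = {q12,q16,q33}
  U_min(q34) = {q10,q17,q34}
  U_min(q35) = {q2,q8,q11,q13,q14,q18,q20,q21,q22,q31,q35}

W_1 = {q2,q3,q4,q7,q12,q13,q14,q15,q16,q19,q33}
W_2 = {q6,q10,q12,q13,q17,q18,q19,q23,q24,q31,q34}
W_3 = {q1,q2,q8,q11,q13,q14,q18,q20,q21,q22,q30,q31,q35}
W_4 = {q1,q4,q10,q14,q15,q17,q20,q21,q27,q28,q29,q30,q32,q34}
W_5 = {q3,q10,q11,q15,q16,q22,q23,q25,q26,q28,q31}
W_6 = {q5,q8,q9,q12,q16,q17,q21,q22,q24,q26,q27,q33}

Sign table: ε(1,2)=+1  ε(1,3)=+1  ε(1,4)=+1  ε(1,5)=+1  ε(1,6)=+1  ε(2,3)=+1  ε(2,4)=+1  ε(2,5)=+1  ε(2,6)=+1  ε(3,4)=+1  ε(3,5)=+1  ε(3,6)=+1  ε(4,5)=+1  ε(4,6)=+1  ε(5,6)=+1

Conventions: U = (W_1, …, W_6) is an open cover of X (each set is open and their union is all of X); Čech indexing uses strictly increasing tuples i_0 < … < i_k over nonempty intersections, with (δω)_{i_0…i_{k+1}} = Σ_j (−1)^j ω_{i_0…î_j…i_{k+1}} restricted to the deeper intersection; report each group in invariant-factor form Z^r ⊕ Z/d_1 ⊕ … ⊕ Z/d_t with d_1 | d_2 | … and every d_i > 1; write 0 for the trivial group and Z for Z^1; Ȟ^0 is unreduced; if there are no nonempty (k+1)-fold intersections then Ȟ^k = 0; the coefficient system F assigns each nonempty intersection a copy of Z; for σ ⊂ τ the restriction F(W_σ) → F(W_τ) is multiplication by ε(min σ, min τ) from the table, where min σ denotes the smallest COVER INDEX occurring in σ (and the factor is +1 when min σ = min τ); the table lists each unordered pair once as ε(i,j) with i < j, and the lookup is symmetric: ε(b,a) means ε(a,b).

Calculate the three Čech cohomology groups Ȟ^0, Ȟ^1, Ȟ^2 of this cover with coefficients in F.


Ȟ^0(U;F) ≅ Z; Ȟ^1(U;F) ≅ 0; Ȟ^2(U;F) ≅ Z/2

nerve simplices:
  W12={q12,q13,q19} W13={q2,q13,q14} W14={q4,q14,q15} W15={q3,q15,q16} W16={q12,q16,q33} W23={q13,q18,q31} W24={q10,q17,q34} W25={q10,q23,q31} W26={q12,q17,q24} W34={q1,q14,q20,q21,q30} W35={q11,q22,q31} W36={q8,q21,q22} W45={q10,q15,q28} W46={q17,q21,q27} W56={q16,q22,q26}
  W123={q13} W126={q12} W134={q14} W145={q15} W156={q16} W235={q31} W245={q10} W246={q17} W346={q21} W356={q22}
C dims 6,15,10; δ0: rk 5, SNF 1^5; δ1: rk 10, SNF 1^9·2
degree 0: 6−5−0 = 1 → Ȟ^0 ≅ Z
degree 1: 15−10−5 = 0 → Ȟ^1 ≅ 0
degree 2: 10−0−10 = 0 plus torsion [2] → Ȟ^2 ≅ Z/2


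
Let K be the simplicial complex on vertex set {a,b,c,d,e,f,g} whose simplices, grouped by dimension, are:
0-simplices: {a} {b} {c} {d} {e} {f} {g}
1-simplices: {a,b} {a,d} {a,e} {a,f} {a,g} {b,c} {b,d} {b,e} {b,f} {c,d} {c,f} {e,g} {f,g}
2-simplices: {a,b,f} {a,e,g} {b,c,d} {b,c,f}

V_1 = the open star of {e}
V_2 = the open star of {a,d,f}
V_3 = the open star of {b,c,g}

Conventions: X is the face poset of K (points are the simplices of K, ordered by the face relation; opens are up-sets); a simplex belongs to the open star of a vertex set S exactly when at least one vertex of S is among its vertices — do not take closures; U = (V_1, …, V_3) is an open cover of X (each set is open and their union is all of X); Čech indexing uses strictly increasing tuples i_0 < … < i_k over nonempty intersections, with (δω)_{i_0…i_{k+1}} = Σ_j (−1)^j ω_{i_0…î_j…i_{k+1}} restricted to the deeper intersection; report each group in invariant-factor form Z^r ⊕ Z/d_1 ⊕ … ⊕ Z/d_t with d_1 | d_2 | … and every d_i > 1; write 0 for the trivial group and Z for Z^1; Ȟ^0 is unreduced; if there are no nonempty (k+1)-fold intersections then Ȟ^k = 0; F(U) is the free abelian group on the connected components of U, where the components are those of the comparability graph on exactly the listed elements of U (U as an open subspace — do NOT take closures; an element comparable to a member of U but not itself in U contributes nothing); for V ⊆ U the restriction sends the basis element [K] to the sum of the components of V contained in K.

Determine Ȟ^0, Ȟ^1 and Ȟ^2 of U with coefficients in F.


Ȟ^0 ≅ Z, Ȟ^1 ≅ Z^3 and Ȟ^2 ≅ 0

nerve simplices:
  V1={{e},{a,e},{b,e},{e,g},{a,e,g}} V2={{a},{d},{f},{a,b},{a,d},{a,e},{a,f},{a,g},{b,d},{b,f},{c,d},{c,f},{f,g},{a,b,f},{a,e,g},{b,c,d},{b,c,f}} V3={{b},{c},{g},{a,b},{a,g},{b,c},{b,d},{b,e},{b,f},{c,d},{c,f},{e,g},{f,g},{a,b,f},{a,e,g},{b,c,d},{b,c,f}}
  V12={{a,e},{a,e,g}} V13={{b,e},{e,g},{a,e,g}} V23={{a,b},{a,g},{b,d},{b,f},{c,d},{c,f},{f,g},{a,b,f},{a,e,g},{b,c,d},{b,c,f}}
  V123={{a,e,g}}
components per intersection:
  V1: {{e},{a,e},{b,e},{e,g},{a,e,g}}
  V2: {{a},{d},{f},{a,b},{a,d},{a,e},{a,f},{a,g},{b,d},{b,f},{c,d},{c,f},{f,g},{a,b,f},{a,e,g},{b,c,d},{b,c,f}}
  V3: {{b},{c},{a,b},{b,c},{b,d},{b,e},{b,f},{c,d},{c,f},{a,b,f},{b,c,d},{b,c,f}} {{g},{a,g},{e,g},{f,g},{a,e,g}}
  V12: {{a,e},{a,e,g}}
  V13: {{b,e}} {{e,g},{a,e,g}}
  V23: {{a,b},{b,f},{c,f},{a,b,f},{b,c,f}} {{a,g},{a,e,g}} {{b,d},{c,d},{b,c,d}} {{f,g}}
  V123: {{a,e,g}}
C dims 4,7,1; δ0: rk 3, SNF 1^3; δ1: rk 1, SNF 1^1
degree 0: 4−3−0 = 1 → Ȟ^0 ≅ Z
degree 1: 7−1−3 = 3 → Ȟ^1 ≅ Z^3
degree 2: 1−0−1 = 0 → Ȟ^2 ≅ 0


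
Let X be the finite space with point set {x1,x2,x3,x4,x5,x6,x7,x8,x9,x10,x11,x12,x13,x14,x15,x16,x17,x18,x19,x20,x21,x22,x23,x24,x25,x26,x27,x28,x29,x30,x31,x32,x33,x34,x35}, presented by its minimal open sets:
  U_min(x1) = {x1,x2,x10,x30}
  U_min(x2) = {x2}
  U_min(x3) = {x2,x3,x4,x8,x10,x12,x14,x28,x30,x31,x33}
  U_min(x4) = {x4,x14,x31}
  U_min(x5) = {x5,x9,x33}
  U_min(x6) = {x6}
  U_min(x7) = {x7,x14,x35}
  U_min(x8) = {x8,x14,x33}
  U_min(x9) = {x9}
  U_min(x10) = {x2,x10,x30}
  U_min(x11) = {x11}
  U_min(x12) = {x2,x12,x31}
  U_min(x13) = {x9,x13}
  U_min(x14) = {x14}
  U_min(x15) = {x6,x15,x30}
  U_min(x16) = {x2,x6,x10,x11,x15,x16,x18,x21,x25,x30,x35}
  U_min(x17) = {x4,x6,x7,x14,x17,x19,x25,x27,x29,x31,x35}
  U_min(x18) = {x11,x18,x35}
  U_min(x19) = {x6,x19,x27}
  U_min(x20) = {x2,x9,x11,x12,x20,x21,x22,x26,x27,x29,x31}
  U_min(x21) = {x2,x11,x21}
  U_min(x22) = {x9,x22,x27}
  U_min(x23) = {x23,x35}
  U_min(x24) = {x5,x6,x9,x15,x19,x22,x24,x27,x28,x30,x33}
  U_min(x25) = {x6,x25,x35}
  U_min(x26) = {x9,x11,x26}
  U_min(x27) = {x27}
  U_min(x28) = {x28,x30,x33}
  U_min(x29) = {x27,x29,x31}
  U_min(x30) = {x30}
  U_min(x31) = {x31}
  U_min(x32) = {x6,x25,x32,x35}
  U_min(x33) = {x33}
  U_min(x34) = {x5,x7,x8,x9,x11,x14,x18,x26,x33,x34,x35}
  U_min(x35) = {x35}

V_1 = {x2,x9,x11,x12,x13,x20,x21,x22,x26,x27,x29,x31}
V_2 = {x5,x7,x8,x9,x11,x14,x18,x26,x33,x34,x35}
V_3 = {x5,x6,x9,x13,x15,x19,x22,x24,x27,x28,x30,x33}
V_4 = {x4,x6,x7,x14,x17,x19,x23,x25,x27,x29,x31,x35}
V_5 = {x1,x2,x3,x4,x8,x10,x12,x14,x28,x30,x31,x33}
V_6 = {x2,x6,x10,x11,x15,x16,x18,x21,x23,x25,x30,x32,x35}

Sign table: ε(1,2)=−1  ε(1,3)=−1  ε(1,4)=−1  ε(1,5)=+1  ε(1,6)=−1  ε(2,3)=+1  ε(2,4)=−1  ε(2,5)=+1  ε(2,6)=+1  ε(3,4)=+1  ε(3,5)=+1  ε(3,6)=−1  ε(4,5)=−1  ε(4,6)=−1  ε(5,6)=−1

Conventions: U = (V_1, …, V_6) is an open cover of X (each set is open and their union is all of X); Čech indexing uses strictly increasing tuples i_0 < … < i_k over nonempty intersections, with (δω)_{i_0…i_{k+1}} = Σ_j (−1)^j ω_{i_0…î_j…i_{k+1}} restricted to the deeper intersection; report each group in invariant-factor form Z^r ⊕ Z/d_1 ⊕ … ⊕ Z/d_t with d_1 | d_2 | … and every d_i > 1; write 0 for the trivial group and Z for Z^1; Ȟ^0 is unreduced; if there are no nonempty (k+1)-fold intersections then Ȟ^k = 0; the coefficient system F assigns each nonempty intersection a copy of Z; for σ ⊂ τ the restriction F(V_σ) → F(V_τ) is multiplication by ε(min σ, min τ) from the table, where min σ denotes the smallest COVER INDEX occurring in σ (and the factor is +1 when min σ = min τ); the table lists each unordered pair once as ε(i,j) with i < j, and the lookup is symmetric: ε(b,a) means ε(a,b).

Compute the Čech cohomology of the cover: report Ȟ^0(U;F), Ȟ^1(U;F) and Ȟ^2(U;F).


Ȟ^0(U;F) ≅ 0,  Ȟ^1(U;F) ≅ Z/2,  Ȟ^2(U;F) ≅ Z

intersection data:
  V12={x9,x11,x26} V13={x9,x13,x22,x27} V14={x27,x29,x31} V15={x2,x12,x31} V16={x2,x11,x21} V23={x5,x9,x33} V24={x7,x14,x35} V25={x8,x14,x33} V26={x11,x18,x35} V34={x6,x19,x27} V35={x28,x30,x33} V36={x6,x15,x30} V45={x4,x14,x31} V46={x6,x23,x25,x35} V56={x2,x10,x30}
  V123={x9} V126={x11} V134={x27} V145={x31} V156={x2} V235={x33} V245={x14} V246={x35} V346={x6} V356={x30}
C dims 6,15,10; δ0: rk 6, SNF 1^5·2; δ1: rk 9, SNF 1^9
Ȟ^0 = (6 − 6) − 0 = 0, so Ȟ^0 ≅ 0
Ȟ^1 = (15 − 9) − 6 = 0 plus torsion [2], so Ȟ^1 ≅ Z/2
Ȟ^2 = (10 − 0) − 9 = 1, so Ȟ^2 ≅ Z


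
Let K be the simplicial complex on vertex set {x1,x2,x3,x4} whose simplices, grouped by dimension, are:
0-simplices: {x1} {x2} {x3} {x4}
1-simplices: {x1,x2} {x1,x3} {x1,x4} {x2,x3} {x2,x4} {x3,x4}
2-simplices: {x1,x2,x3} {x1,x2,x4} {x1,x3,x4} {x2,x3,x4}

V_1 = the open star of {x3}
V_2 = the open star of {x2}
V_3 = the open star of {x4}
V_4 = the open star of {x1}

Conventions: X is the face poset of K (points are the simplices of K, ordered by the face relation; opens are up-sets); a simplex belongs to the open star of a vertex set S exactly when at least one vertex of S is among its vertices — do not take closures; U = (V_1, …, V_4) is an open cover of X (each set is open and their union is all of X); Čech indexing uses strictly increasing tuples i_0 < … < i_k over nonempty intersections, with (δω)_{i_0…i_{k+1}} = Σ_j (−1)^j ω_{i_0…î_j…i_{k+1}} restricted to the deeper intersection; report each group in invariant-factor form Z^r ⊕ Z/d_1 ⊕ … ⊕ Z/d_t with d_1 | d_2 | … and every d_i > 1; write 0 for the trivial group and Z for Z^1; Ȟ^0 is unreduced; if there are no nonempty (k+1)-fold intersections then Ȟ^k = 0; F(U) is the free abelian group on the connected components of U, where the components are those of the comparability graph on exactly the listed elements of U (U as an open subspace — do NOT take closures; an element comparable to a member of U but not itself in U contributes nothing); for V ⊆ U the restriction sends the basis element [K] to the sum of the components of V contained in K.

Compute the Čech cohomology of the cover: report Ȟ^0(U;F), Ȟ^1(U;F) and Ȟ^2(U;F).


nerve simplices:
  V1={{x3},{x1,x3},{x2,x3},{x3,x4},{x1,x2,x3},{x1,x3,x4},{x2,x3,x4}} V2={{x2},{x1,x2},{x2,x3},{x2,x4},{x1,x2,x3},{x1,x2,x4},{x2,x3,x4}} V3={{x4},{x1,x4},{x2,x4},{x3,x4},{x1,x2,x4},{x1,x3,x4},{x2,x3,x4}} V4={{x1},{x1,x2},{x1,x3},{x1,x4},{x1,x2,x3},{x1,x2,x4},{x1,x3,x4}}
  V12={{x2,x3},{x1,x2,x3},{x2,x3,x4}} V13={{x3,x4},{x1,x3,x4},{x2,x3,x4}} V14={{x1,x3},{x1,x2,x3},{x1,x3,x4}} V23={{x2,x4},{x1,x2,x4},{x2,x3,x4}} V24={{x1,x2},{x1,x2,x3},{x1,x2,x4}} V34={{x1,x4},{x1,x2,x4},{x1,x3,x4}}
  V123={{x2,x3,x4}} V124={{x1,x2,x3}} V134={{x1,x3,x4}} V234={{x1,x2,x4}}
components per intersection:
  V1: {{x3},{x1,x3},{x2,x3},{x3,x4},{x1,x2,x3},{x1,x3,x4},{x2,x3,x4}}
  V2: {{x2},{x1,x2},{x2,x3},{x2,x4},{x1,x2,x3},{x1,x2,x4},{x2,x3,x4}}
  V3: {{x4},{x1,x4},{x2,x4},{x3,x4},{x1,x2,x4},{x1,x3,x4},{x2,x3,x4}}
  V4: {{x1},{x1,x2},{x1,x3},{x1,x4},{x1,x2,x3},{x1,x2,x4},{x1,x3,x4}}
  V12: {{x2,x3},{x1,x2,x3},{x2,x3,x4}}
  V13: {{x3,x4},{x1,x3,x4},{x2,x3,x4}}
  V14: {{x1,x3},{x1,x2,x3},{x1,x3,x4}}
  V23: {{x2,x4},{x1,x2,x4},{x2,x3,x4}}
  V24: {{x1,x2},{x1,x2,x3},{x1,x2,x4}}
  V34: {{x1,x4},{x1,x2,x4},{x1,x3,x4}}
  V123: {{x2,x3,x4}}
  V124: {{x1,x2,x3}}
  V134: {{x1,x3,x4}}
  V234: {{x1,x2,x4}}
C dims 4,6,4; δ0: rk 3, SNF 1^3; δ1: rk 3, SNF 1^3
degree 0: 4−3−0 = 1 → Ȟ^0 ≅ Z
degree 1: 6−3−3 = 0 → Ȟ^1 ≅ 0
degree 2: 4−0−3 = 1 → Ȟ^2 ≅ Z

Ȟ^0 ≅ Z,  Ȟ^1 ≅ 0,  Ȟ^2 ≅ Z


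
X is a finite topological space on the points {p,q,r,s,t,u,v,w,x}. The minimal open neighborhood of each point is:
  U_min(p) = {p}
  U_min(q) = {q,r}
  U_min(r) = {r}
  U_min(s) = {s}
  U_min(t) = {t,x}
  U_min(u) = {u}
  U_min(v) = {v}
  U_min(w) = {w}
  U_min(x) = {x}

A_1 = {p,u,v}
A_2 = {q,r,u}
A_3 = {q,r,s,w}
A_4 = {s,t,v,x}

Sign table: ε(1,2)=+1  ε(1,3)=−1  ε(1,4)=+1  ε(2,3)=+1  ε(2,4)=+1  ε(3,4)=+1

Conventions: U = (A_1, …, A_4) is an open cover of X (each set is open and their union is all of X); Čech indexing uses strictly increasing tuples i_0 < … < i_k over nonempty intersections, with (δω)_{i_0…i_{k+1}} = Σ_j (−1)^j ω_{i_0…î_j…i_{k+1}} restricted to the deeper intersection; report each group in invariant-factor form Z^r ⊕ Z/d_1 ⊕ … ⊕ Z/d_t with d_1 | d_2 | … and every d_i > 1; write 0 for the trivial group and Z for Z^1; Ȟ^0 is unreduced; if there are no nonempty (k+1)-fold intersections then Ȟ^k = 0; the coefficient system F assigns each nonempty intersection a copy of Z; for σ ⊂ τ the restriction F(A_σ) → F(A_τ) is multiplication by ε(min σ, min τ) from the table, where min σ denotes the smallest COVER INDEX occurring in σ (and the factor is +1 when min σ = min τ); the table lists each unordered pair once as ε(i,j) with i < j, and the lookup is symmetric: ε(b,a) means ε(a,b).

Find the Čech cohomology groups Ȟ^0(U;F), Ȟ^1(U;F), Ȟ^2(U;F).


Ȟ^0 = Z, Ȟ^1 = Z, Ȟ^2 = 0

nerve of the cover:
  A12={u} A14={v} A23={q,r} A34={s}
C dims 4,4; δ0: rk 3, SNF 1^3
Ȟ^0 = (4 − 3) − 0 = 1, so Ȟ^0 ≅ Z
Ȟ^1 = (4 − 0) − 3 = 1, so Ȟ^1 ≅ Z
Ȟ^2 = (0 − 0) − 0 = 0, so Ȟ^2 ≅ 0


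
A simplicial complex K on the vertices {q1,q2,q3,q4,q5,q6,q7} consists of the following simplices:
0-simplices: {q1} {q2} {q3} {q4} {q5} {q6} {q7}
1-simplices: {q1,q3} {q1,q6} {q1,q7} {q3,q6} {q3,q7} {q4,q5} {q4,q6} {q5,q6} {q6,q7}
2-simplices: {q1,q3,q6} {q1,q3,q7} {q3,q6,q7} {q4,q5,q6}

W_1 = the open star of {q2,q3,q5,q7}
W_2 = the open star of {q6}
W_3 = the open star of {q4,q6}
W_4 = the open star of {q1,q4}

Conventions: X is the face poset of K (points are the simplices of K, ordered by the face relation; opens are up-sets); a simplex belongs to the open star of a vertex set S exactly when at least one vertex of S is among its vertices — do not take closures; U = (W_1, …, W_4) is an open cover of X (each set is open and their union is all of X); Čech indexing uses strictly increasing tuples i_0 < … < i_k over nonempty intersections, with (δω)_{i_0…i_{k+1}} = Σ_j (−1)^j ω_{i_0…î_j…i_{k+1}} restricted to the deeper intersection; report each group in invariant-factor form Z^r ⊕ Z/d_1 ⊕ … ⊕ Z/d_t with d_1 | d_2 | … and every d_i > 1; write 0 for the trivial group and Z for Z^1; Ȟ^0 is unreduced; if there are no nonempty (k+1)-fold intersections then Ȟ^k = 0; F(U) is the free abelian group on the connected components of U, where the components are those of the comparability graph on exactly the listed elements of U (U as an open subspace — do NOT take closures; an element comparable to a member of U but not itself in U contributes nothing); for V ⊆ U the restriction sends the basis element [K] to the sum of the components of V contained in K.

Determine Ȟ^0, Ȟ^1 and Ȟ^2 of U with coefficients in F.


nerve simplices:
  W1={{q2},{q3},{q5},{q7},{q1,q3},{q1,q7},{q3,q6},{q3,q7},{q4,q5},{q5,q6},{q6,q7},{q1,q3,q6},{q1,q3,q7},{q3,q6,q7},{q4,q5,q6}} W2={{q6},{q1,q6},{q3,q6},{q4,q6},{q5,q6},{q6,q7},{q1,q3,q6},{q3,q6,q7},{q4,q5,q6}} W3={{q4},{q6},{q1,q6},{q3,q6},{q4,q5},{q4,q6},{q5,q6},{q6,q7},{q1,q3,q6},{q3,q6,q7},{q4,q5,q6}} W4={{q1},{q4},{q1,q3},{q1,q6},{q1,q7},{q4,q5},{q4,q6},{q1,q3,q6},{q1,q3,q7},{q4,q5,q6}}
  W12={{q3,q6},{q5,q6},{q6,q7},{q1,q3,q6},{q3,q6,q7},{q4,q5,q6}} W13={{q3,q6},{q4,q5},{q5,q6},{q6,q7},{q1,q3,q6},{q3,q6,q7},{q4,q5,q6}} W14={{q1,q3},{q1,q7},{q4,q5},{q1,q3,q6},{q1,q3,q7},{q4,q5,q6}} W23={{q6},{q1,q6},{q3,q6},{q4,q6},{q5,q6},{q6,q7},{q1,q3,q6},{q3,q6,q7},{q4,q5,q6}} W24={{q1,q6},{q4,q6},{q1,q3,q6},{q4,q5,q6}} W34={{q4},{q1,q6},{q4,q5},{q4,q6},{q1,q3,q6},{q4,q5,q6}}
  W123={{q3,q6},{q5,q6},{q6,q7},{q1,q3,q6},{q3,q6,q7},{q4,q5,q6}} W124={{q1,q3,q6},{q4,q5,q6}} W134={{q4,q5},{q1,q3,q6},{q4,q5,q6}} W234={{q1,q6},{q4,q6},{q1,q3,q6},{q4,q5,q6}}
  W1234={{q1,q3,q6},{q4,q5,q6}}
components per intersection:
  W1: {{q2}} {{q3},{q7},{q1,q3},{q1,q7},{q3,q6},{q3,q7},{q6,q7},{q1,q3,q6},{q1,q3,q7},{q3,q6,q7}} {{q5},{q4,q5},{q5,q6},{q4,q5,q6}}
  W2: {{q6},{q1,q6},{q3,q6},{q4,q6},{q5,q6},{q6,q7},{q1,q3,q6},{q3,q6,q7},{q4,q5,q6}}
  W3: {{q4},{q6},{q1,q6},{q3,q6},{q4,q5},{q4,q6},{q5,q6},{q6,q7},{q1,q3,q6},{q3,q6,q7},{q4,q5,q6}}
  W4: {{q1},{q1,q3},{q1,q6},{q1,q7},{q1,q3,q6},{q1,q3,q7}} {{q4},{q4,q5},{q4,q6},{q4,q5,q6}}
  W12: {{q3,q6},{q6,q7},{q1,q3,q6},{q3,q6,q7}} {{q5,q6},{q4,q5,q6}}
  W13: {{q3,q6},{q6,q7},{q1,q3,q6},{q3,q6,q7}} {{q4,q5},{q5,q6},{q4,q5,q6}}
  W14: {{q1,q3},{q1,q7},{q1,q3,q6},{q1,q3,q7}} {{q4,q5},{q4,q5,q6}}
  W23: {{q6},{q1,q6},{q3,q6},{q4,q6},{q5,q6},{q6,q7},{q1,q3,q6},{q3,q6,q7},{q4,q5,q6}}
  W24: {{q1,q6},{q1,q3,q6}} {{q4,q6},{q4,q5,q6}}
  W34: {{q4},{q4,q5},{q4,q6},{q4,q5,q6}} {{q1,q6},{q1,q3,q6}}
  W123: {{q3,q6},{q6,q7},{q1,q3,q6},{q3,q6,q7}} {{q5,q6},{q4,q5,q6}}
  W124: {{q1,q3,q6}} {{q4,q5,q6}}
  W134: {{q4,q5},{q4,q5,q6}} {{q1,q3,q6}}
  W234: {{q1,q6},{q1,q3,q6}} {{q4,q6},{q4,q5,q6}}
  W1234: {{q1,q3,q6}} {{q4,q5,q6}}
C dims 7,11,8,2; δ0: rk 5, SNF 1^5; δ1: rk 6, SNF 1^6; δ2: rk 2, SNF 1^2
degree 0: 7−5−0 = 2 → Ȟ^0 ≅ Z^2
degree 1: 11−6−5 = 0 → Ȟ^1 ≅ 0
degree 2: 8−2−6 = 0 → Ȟ^2 ≅ 0

Ȟ^0 = Z^2, Ȟ^1 = 0 and Ȟ^2 = 0


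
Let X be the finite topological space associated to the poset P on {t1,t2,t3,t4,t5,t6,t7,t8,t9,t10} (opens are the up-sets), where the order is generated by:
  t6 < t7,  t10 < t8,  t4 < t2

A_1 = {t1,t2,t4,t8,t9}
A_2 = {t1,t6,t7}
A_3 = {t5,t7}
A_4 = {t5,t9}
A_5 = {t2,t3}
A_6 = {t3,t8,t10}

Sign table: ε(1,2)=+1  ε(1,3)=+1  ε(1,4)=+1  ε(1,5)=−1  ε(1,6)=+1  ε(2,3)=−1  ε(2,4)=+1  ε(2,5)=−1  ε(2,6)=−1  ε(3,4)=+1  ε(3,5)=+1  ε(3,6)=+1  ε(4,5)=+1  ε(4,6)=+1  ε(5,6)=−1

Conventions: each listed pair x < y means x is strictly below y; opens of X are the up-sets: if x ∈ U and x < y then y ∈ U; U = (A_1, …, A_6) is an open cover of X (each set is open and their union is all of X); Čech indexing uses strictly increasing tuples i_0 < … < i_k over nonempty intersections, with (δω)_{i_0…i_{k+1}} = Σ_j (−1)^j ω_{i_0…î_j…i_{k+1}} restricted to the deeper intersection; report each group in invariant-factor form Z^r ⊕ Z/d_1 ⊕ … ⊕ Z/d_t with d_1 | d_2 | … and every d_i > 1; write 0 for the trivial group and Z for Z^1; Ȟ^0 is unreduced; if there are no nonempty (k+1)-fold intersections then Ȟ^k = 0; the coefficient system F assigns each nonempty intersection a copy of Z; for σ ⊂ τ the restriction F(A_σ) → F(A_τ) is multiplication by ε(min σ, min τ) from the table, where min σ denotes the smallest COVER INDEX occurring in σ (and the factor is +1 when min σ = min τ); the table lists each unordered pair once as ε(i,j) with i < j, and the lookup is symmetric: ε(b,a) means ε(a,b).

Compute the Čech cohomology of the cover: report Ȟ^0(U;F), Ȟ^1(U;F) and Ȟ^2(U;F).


Ȟ^0(U;F) ≅ 0,  Ȟ^1(U;F) ≅ Z ⊕ Z/2,  Ȟ^2(U;F) ≅ 0

nonempty intersections:
  A12={t1} A14={t9} A15={t2} A16={t8} A23={t7} A34={t5} A56={t3}
C dims 6,7; δ0: rk 6, SNF 1^5·2
Ȟ^0: (6−6)−0=0 ⇒ 0
Ȟ^1: (7−0)−6=1 plus torsion [2] ⇒ Z ⊕ Z/2
Ȟ^2: (0−0)−0=0 ⇒ 0


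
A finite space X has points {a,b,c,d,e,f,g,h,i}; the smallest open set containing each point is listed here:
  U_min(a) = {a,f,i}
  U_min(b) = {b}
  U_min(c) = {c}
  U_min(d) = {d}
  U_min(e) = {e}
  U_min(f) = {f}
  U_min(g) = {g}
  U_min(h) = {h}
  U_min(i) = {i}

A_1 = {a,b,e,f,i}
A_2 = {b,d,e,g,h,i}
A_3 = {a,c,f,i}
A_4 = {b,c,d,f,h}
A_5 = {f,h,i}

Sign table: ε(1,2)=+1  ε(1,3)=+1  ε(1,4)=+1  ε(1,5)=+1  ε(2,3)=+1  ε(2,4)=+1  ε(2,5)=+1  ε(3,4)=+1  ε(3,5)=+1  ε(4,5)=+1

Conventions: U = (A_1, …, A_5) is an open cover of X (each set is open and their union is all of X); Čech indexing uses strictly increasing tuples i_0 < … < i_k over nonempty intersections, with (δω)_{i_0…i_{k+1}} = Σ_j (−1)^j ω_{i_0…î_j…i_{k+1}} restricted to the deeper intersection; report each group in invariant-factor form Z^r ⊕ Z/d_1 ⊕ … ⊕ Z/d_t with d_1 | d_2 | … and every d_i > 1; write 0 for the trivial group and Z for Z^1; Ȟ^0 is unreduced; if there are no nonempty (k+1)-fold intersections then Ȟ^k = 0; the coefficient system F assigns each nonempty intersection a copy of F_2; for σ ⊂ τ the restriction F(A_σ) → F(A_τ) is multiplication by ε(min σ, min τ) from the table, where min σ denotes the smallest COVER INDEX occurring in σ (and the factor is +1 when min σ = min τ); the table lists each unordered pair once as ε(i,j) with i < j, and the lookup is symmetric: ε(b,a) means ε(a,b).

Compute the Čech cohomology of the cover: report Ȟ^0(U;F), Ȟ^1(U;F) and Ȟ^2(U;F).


intersection data:
  A12={b,e,i} A13={a,f,i} A14={b,f} A15={f,i} A23={i} A24={b,d,h} A25={h,i} A34={c,f} A35={f,i} A45={f,h}
  A123={i} A124={b} A125={i} A134={f} A135={f,i} A145={f} A235={i} A245={h} A345={f}
  A1235={i} A1345={f}
C dims 5,10,9,2; δ0: rk_F2 4; δ1: rk_F2 6; δ2: rk_F2 2
Ȟ^0 = (5 − 4) − 0 = 1, so Ȟ^0 ≅ Z/2
Ȟ^1 = (10 − 6) − 4 = 0, so Ȟ^1 ≅ 0
Ȟ^2 = (9 − 2) − 6 = 1, so Ȟ^2 ≅ Z/2

Ȟ^0 = Z/2,  Ȟ^1 = 0,  Ȟ^2 = Z/2


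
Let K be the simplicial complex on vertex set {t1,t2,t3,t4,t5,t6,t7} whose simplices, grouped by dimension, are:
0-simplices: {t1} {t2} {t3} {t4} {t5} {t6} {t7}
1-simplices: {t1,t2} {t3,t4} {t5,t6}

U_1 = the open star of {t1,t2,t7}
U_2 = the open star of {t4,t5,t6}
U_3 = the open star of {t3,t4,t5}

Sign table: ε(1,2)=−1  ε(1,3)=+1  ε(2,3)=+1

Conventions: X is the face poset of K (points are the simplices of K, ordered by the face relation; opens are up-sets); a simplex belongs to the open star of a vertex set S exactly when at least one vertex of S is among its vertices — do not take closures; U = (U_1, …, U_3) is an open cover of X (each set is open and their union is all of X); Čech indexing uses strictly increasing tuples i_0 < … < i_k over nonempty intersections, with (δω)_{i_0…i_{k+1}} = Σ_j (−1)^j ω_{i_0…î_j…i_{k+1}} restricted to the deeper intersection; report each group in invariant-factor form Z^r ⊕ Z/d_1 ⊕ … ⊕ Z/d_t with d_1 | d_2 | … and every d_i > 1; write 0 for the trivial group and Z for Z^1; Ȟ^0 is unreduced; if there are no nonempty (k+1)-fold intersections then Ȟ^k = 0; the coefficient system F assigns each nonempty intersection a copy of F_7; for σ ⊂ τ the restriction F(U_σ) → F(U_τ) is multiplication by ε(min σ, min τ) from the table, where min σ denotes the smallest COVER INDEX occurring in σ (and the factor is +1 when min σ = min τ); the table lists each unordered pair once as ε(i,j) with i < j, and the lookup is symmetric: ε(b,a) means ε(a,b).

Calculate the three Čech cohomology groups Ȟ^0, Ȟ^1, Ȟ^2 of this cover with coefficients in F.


cover nerve:
  U1={{t1},{t2},{t7},{t1,t2}} U2={{t4},{t5},{t6},{t3,t4},{t5,t6}} U3={{t3},{t4},{t5},{t3,t4},{t5,t6}}
  U23={{t4},{t5},{t3,t4},{t5,t6}}
C dims 3,1; δ0: rk_F7 1
Ȟ^0: (3−1)−0=2 ⇒ Z/7 ⊕ Z/7
Ȟ^1: (1−0)−1=0 ⇒ 0
Ȟ^2: (0−0)−0=0 ⇒ 0

Ȟ^0 = Z/7 ⊕ Z/7; Ȟ^1 = 0; Ȟ^2 = 0


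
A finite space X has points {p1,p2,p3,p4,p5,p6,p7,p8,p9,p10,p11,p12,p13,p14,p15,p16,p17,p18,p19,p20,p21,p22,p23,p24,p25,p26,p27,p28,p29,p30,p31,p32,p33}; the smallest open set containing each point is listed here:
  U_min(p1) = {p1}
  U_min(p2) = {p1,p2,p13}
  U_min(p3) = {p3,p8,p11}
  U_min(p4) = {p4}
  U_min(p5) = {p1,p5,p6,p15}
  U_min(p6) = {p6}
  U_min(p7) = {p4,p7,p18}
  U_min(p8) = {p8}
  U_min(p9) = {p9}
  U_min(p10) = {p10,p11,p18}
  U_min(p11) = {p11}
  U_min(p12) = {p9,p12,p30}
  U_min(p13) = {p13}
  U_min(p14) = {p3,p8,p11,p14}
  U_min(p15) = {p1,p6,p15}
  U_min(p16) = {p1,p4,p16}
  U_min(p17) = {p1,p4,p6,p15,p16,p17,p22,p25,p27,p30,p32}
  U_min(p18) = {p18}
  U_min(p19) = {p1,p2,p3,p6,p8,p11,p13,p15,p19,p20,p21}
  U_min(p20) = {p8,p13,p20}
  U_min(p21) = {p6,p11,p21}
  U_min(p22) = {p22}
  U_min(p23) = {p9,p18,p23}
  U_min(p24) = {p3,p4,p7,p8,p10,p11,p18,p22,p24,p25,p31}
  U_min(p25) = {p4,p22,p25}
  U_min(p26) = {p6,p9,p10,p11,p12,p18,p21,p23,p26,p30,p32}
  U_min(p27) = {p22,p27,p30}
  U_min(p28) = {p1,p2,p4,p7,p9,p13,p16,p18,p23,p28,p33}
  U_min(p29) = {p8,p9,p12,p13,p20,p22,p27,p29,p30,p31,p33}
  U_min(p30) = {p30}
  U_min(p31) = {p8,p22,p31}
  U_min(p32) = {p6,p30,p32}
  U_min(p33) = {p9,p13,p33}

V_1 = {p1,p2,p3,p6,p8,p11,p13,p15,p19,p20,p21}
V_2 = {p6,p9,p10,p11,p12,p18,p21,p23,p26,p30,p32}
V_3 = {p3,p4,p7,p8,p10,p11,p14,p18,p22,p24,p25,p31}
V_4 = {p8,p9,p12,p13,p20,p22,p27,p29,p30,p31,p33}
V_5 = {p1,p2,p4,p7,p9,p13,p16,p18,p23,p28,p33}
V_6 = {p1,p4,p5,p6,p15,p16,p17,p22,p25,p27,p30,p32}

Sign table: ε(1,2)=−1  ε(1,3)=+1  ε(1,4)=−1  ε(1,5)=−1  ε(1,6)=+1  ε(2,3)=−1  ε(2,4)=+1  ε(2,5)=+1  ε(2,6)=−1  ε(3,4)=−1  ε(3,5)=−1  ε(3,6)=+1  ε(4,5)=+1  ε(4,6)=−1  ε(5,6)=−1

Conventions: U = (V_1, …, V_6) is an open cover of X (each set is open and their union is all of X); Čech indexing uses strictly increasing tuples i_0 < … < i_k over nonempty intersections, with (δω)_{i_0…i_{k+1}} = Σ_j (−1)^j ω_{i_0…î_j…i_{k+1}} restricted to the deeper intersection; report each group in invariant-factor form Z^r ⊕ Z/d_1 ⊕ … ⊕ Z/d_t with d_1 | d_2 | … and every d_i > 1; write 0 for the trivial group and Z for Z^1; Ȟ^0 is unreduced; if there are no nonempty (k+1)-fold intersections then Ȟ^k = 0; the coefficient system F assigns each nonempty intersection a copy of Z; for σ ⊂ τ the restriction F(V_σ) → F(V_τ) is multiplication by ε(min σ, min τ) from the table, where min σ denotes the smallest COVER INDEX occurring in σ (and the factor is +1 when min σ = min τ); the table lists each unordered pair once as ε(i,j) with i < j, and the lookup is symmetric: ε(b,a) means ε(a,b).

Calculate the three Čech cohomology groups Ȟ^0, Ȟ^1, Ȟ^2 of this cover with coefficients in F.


nonempty overlaps:
  V12={p6,p11,p21} V13={p3,p8,p11} V14={p8,p13,p20} V15={p1,p2,p13} V16={p1,p6,p15} V23={p10,p11,p18} V24={p9,p12,p30} V25={p9,p18,p23} V26={p6,p30,p32} V34={p8,p22,p31} V35={p4,p7,p18} V36={p4,p22,p25} V45={p9,p13,p33} V46={p22,p27,p30} V56={p1,p4,p16}
  V123={p11} V126={p6} V134={p8} V145={p13} V156={p1} V235={p18} V245={p9} V246={p30} V346={p22} V356={p4}
C dims 6,15,10; δ0: rk 5, SNF 1^5; δ1: rk 10, SNF 1^9·2
degree 0: 6−5−0 = 1 → Ȟ^0 ≅ Z
degree 1: 15−10−5 = 0 → Ȟ^1 ≅ 0
degree 2: 10−0−10 = 0 plus torsion [2] → Ȟ^2 ≅ Z/2

Ȟ^0 = Z,  Ȟ^1 = 0,  Ȟ^2 = Z/2


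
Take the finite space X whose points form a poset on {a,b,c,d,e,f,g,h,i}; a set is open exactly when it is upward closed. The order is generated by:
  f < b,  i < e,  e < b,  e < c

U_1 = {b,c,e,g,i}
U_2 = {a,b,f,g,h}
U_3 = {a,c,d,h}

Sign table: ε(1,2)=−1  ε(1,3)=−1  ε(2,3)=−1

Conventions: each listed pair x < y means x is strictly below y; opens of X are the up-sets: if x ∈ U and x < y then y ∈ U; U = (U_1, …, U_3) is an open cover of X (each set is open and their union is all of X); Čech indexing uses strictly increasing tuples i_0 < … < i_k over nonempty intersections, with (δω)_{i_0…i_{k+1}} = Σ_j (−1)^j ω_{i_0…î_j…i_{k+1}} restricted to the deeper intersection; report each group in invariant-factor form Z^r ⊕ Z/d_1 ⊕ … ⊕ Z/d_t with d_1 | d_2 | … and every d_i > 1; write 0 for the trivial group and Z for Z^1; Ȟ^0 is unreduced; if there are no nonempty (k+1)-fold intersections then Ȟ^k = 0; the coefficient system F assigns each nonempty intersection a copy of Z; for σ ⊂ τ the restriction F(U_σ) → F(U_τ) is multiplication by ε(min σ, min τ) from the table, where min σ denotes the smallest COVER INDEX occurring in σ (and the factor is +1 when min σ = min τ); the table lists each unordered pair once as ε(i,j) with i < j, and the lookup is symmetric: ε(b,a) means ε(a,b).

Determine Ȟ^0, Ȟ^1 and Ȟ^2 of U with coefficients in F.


nonempty intersections:
  U12={b,g} U13={c} U23={a,h}
C dims 3,3; δ0: rk 3, SNF 1^2·2
Ȟ^0: (3−3)−0=0 ⇒ 0
Ȟ^1: (3−0)−3=0 plus torsion [2] ⇒ Z/2
Ȟ^2: (0−0)−0=0 ⇒ 0

Ȟ^0 ≅ 0, Ȟ^1 ≅ Z/2, Ȟ^2 ≅ 0


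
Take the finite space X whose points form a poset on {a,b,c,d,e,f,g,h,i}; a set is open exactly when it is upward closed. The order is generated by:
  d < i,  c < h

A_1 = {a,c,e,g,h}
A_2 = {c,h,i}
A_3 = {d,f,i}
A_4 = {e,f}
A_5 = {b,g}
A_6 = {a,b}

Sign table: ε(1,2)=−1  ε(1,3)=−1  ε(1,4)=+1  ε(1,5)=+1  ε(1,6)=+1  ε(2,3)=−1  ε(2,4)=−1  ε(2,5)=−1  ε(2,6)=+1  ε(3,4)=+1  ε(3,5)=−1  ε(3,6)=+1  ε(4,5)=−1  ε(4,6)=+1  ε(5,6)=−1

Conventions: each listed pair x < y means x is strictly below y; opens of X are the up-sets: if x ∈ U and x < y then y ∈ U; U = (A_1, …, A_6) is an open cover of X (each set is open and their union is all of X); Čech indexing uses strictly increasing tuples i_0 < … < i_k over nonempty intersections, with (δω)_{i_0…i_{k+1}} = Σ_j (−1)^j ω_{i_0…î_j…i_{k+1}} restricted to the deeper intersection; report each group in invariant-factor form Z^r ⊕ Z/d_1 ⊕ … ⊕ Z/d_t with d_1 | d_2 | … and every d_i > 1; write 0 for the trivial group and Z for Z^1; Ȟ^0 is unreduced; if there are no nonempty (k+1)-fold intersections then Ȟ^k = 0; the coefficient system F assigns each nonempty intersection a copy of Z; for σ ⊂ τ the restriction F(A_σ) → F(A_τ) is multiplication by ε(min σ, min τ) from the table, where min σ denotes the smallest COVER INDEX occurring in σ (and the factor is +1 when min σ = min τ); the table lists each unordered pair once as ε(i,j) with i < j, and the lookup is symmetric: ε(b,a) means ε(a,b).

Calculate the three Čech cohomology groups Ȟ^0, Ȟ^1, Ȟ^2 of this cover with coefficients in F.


Ȟ^0(U;F) ≅ 0, Ȟ^1(U;F) ≅ Z ⊕ Z/2, Ȟ^2(U;F) ≅ 0

nerve of the cover:
  A12={c,h} A14={e} A15={g} A16={a} A23={i} A34={f} A56={b}
C dims 6,7; δ0: rk 6, SNF 1^5·2
Ȟ^0 = (6 − 6) − 0 = 0, so Ȟ^0 ≅ 0
Ȟ^1 = (7 − 0) − 6 = 1 plus torsion [2], so Ȟ^1 ≅ Z ⊕ Z/2
Ȟ^2 = (0 − 0) − 0 = 0, so Ȟ^2 ≅ 0


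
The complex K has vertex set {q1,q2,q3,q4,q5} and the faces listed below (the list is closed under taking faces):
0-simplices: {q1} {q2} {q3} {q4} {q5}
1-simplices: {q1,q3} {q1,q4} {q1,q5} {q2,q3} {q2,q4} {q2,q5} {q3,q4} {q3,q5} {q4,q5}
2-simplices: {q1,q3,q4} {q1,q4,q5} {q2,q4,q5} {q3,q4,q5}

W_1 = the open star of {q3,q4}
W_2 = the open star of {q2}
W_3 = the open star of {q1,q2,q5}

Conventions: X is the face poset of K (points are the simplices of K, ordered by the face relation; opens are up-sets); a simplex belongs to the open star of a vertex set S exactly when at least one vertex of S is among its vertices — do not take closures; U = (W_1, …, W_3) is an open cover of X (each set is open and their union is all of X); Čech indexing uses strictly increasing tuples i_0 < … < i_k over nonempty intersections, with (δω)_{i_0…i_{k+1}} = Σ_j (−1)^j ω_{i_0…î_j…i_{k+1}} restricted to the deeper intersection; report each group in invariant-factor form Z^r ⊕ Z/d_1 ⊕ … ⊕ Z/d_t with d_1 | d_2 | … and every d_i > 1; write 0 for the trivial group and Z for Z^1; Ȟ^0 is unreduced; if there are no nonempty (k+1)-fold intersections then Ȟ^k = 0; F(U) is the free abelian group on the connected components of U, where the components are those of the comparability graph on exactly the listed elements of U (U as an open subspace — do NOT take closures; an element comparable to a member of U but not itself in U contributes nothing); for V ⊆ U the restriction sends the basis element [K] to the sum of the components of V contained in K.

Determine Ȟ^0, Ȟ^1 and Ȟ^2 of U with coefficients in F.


Ȟ^0 ≅ Z, Ȟ^1 ≅ Z, Ȟ^2 ≅ 0

intersection data:
  W1={{q3},{q4},{q1,q3},{q1,q4},{q2,q3},{q2,q4},{q3,q4},{q3,q5},{q4,q5},{q1,q3,q4},{q1,q4,q5},{q2,q4,q5},{q3,q4,q5}} W2={{q2},{q2,q3},{q2,q4},{q2,q5},{q2,q4,q5}} W3={{q1},{q2},{q5},{q1,q3},{q1,q4},{q1,q5},{q2,q3},{q2,q4},{q2,q5},{q3,q5},{q4,q5},{q1,q3,q4},{q1,q4,q5},{q2,q4,q5},{q3,q4,q5}}
  W12={{q2,q3},{q2,q4},{q2,q4,q5}} W13={{q1,q3},{q1,q4},{q2,q3},{q2,q4},{q3,q5},{q4,q5},{q1,q3,q4},{q1,q4,q5},{q2,q4,q5},{q3,q4,q5}} W23={{q2},{q2,q3},{q2,q4},{q2,q5},{q2,q4,q5}}
  W123={{q2,q3},{q2,q4},{q2,q4,q5}}
components per intersection:
  W1: {{q3},{q4},{q1,q3},{q1,q4},{q2,q3},{q2,q4},{q3,q4},{q3,q5},{q4,q5},{q1,q3,q4},{q1,q4,q5},{q2,q4,q5},{q3,q4,q5}}
  W2: {{q2},{q2,q3},{q2,q4},{q2,q5},{q2,q4,q5}}
  W3: {{q1},{q2},{q5},{q1,q3},{q1,q4},{q1,q5},{q2,q3},{q2,q4},{q2,q5},{q3,q5},{q4,q5},{q1,q3,q4},{q1,q4,q5},{q2,q4,q5},{q3,q4,q5}}
  W12: {{q2,q3}} {{q2,q4},{q2,q4,q5}}
  W13: {{q1,q3},{q1,q4},{q2,q4},{q3,q5},{q4,q5},{q1,q3,q4},{q1,q4,q5},{q2,q4,q5},{q3,q4,q5}} {{q2,q3}}
  W23: {{q2},{q2,q3},{q2,q4},{q2,q5},{q2,q4,q5}}
  W123: {{q2,q3}} {{q2,q4},{q2,q4,q5}}
C dims 3,5,2; δ0: rk 2, SNF 1^2; δ1: rk 2, SNF 1^2
Ȟ^0 = (3 − 2) − 0 = 1, so Ȟ^0 ≅ Z
Ȟ^1 = (5 − 2) − 2 = 1, so Ȟ^1 ≅ Z
Ȟ^2 = (2 − 0) − 2 = 0, so Ȟ^2 ≅ 0


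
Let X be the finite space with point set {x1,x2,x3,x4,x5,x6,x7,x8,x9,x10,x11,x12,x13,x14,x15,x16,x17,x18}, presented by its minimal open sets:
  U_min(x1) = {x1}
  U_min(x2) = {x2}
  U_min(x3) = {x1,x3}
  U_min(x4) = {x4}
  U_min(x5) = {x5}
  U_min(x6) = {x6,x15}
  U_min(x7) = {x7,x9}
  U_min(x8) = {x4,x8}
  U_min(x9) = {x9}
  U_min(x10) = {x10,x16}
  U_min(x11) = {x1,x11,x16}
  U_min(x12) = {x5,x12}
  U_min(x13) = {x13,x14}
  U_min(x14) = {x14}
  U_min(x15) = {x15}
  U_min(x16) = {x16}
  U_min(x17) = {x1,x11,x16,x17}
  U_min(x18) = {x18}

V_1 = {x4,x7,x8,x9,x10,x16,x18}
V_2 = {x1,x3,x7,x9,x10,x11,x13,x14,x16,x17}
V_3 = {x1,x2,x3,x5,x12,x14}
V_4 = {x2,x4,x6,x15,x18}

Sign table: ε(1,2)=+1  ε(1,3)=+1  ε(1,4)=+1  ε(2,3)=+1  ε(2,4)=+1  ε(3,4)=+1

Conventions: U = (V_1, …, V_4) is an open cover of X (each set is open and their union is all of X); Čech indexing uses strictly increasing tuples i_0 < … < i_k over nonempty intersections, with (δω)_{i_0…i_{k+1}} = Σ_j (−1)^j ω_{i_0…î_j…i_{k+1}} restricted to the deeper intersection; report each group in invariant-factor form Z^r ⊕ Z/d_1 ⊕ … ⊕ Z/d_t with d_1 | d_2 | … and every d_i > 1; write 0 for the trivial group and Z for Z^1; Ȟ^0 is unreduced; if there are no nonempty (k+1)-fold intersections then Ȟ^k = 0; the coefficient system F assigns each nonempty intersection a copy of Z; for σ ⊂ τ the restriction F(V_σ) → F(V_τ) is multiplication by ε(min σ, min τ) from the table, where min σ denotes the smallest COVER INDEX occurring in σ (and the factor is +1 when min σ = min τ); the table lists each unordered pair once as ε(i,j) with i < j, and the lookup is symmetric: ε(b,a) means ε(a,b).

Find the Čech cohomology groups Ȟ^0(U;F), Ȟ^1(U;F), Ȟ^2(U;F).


cover nerve:
  V12={x7,x9,x10,x16} V14={x4,x18} V23={x1,x3,x14} V34={x2}
C dims 4,4; δ0: rk 3, SNF 1^3
Ȟ^0: (4−3)−0=1 ⇒ Z
Ȟ^1: (4−0)−3=1 ⇒ Z
Ȟ^2: (0−0)−0=0 ⇒ 0

Ȟ^0 ≅ Z, Ȟ^1 ≅ Z, Ȟ^2 ≅ 0


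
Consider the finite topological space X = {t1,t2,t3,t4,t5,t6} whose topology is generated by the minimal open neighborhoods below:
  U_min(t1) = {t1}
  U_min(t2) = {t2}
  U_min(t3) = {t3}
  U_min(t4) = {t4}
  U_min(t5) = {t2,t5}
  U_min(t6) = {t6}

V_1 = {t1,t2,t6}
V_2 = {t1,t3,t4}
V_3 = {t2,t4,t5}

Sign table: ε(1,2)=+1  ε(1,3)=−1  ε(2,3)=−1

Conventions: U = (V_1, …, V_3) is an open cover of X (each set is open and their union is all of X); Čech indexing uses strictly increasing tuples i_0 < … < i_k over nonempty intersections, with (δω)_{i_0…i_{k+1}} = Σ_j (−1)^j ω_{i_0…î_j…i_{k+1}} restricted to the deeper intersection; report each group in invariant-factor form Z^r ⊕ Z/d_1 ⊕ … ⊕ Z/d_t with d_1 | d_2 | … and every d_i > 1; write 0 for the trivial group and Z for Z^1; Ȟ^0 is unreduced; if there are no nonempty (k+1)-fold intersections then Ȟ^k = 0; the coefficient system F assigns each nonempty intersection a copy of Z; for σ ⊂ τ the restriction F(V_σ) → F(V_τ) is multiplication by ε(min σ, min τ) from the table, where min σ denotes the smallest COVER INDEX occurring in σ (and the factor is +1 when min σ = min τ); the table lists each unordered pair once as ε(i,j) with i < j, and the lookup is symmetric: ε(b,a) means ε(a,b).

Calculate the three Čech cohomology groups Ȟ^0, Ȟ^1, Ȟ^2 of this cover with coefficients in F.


Ȟ^0 ≅ Z; Ȟ^1 ≅ Z; Ȟ^2 ≅ 0

intersection data:
  V12={t1} V13={t2} V23={t4}
C dims 3,3; δ0: rk 2, SNF 1^2
Ȟ^0 = (3 − 2) − 0 = 1, so Ȟ^0 ≅ Z
Ȟ^1 = (3 − 0) − 2 = 1, so Ȟ^1 ≅ Z
Ȟ^2 = (0 − 0) − 0 = 0, so Ȟ^2 ≅ 0


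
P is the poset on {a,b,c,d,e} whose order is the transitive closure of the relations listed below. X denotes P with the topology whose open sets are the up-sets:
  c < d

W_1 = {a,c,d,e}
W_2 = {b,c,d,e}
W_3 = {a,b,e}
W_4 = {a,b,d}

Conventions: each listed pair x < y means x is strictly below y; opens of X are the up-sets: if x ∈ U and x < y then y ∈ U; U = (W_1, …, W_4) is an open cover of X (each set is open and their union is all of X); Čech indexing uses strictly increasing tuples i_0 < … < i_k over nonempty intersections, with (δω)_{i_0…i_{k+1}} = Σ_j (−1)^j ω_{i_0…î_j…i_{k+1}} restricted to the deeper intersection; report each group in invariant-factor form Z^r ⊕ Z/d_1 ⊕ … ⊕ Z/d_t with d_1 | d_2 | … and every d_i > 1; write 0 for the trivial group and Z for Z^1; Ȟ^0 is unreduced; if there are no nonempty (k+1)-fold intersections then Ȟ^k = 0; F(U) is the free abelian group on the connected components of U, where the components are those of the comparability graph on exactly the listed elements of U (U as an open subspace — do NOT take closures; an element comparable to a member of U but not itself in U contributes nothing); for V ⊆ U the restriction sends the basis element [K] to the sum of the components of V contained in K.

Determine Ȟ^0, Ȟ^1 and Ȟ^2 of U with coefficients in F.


nonempty overlaps:
  W12={c,d,e} W13={a,e} W14={a,d} W23={b,e} W24={b,d} W34={a,b}
  W123={e} W124={d} W134={a} W234={b}
components per intersection:
  W1: {a} {c,d} {e}
  W2: {b} {c,d} {e}
  W3: {a} {b} {e}
  W4: {a} {b} {d}
  W12: {c,d} {e}
  W13: {a} {e}
  W14: {a} {d}
  W23: {b} {e}
  W24: {b} {d}
  W34: {a} {b}
  W123: {e}
  W124: {d}
  W134: {a}
  W234: {b}
C dims 12,12,4; δ0: rk 8, SNF 1^8; δ1: rk 4, SNF 1^4
degree 0: 12−8−0 = 4 → Ȟ^0 ≅ Z^4
degree 1: 12−4−8 = 0 → Ȟ^1 ≅ 0
degree 2: 4−0−4 = 0 → Ȟ^2 ≅ 0

Ȟ^0 ≅ Z^4; Ȟ^1 ≅ 0; Ȟ^2 ≅ 0


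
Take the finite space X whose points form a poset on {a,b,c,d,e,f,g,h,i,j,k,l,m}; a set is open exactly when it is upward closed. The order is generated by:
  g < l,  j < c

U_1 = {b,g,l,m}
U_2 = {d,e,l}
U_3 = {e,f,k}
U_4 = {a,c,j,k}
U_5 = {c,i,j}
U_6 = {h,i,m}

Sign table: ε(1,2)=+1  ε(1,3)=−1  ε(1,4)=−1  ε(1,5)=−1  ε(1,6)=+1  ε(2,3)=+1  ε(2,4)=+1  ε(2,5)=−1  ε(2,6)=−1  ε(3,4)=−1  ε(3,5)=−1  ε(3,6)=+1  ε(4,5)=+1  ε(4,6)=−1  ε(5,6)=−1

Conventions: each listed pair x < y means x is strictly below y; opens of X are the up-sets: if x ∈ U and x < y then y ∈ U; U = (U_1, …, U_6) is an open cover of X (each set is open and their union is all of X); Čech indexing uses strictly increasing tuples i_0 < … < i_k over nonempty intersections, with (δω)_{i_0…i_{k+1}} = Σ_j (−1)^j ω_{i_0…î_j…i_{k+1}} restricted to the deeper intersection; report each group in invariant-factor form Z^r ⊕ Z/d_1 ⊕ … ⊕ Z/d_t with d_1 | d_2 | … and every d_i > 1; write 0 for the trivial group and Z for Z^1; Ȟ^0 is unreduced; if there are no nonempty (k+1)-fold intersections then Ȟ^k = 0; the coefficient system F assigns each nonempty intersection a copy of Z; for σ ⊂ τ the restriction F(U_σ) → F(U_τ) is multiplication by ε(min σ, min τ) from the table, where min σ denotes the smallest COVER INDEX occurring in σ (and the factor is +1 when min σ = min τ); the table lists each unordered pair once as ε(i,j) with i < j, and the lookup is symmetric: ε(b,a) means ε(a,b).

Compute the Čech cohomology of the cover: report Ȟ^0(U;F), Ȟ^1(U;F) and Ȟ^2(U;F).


nonempty overlaps:
  U12={l} U16={m} U23={e} U34={k} U45={c,j} U56={i}
C dims 6,6; δ0: rk 5, SNF 1^5
degree 0: 6−5−0 = 1 → Ȟ^0 ≅ Z
degree 1: 6−0−5 = 1 → Ȟ^1 ≅ Z
degree 2: 0−0−0 = 0 → Ȟ^2 ≅ 0

Ȟ^0(U;F) ≅ Z, Ȟ^1(U;F) ≅ Z, Ȟ^2(U;F) ≅ 0
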